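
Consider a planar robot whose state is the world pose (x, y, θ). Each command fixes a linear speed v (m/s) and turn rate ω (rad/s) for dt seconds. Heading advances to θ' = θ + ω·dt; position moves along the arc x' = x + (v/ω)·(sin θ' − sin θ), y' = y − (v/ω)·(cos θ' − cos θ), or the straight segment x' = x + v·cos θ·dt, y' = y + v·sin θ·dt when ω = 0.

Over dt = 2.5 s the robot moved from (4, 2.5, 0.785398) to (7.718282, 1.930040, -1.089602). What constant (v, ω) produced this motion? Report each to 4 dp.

Δθ = -1.089602 − 0.785398 = -1.875000
ω = Δθ/dt = -1.875000/2.5 = -0.7500
R = Δx/(sin θ' − sin θ) = -2.3333
v = R·ω = -2.3333·-0.7500 = 1.7500

v = 1.7500, ω = -0.7500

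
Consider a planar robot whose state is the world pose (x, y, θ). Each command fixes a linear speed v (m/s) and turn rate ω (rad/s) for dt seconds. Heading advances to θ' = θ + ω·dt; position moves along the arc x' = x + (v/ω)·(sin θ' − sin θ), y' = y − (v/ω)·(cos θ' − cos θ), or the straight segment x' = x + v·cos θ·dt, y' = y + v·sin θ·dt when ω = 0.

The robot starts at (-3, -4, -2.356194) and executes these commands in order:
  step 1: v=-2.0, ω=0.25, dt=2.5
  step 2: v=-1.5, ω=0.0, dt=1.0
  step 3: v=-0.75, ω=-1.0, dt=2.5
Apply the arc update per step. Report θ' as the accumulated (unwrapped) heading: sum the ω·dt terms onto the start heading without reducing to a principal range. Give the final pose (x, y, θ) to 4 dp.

(0.8852, 2.0873, -4.2312)

step 1: θ'=-1.7312 (R=-8.0000) → pose (-0.7595, 0.3792, -1.7312)
step 2: θ'=-1.7312 (straight) → pose (-0.5200, 1.8599, -1.7312)
step 3: θ'=-4.2312 (R=0.7500) → pose (0.8852, 2.0873, -4.2312)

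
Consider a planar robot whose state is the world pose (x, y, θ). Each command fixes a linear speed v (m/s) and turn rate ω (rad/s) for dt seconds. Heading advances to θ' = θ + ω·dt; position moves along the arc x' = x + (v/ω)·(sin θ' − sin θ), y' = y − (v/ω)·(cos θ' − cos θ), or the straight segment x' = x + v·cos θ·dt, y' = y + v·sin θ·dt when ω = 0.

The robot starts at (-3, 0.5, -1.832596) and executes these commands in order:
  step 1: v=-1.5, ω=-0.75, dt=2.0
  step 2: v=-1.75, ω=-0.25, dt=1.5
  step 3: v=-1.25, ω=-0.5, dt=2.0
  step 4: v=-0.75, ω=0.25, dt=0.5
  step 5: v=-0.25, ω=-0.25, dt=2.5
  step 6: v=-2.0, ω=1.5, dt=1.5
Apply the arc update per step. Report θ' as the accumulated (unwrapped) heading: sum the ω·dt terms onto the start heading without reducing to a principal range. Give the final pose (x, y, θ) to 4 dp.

step 1: θ'=-3.3326 (R=2.0000) → pose (-0.6885, 1.9460, -3.3326)
step 2: θ'=-3.7076 (R=7.0000) → pose (1.7365, 0.9816, -3.7076)
step 3: θ'=-4.7076 (R=2.5000) → pose (2.8958, -1.1165, -4.7076)
step 4: θ'=-4.5826 (R=-3.0000) → pose (2.9210, -1.4904, -4.5826)
step 5: θ'=-5.2076 (R=1.0000) → pose (2.8093, -2.0950, -5.2076)
step 6: θ'=-2.9576 (R=-1.3333) → pose (4.2264, -4.0395, -2.9576)

(4.2264, -4.0395, -2.9576)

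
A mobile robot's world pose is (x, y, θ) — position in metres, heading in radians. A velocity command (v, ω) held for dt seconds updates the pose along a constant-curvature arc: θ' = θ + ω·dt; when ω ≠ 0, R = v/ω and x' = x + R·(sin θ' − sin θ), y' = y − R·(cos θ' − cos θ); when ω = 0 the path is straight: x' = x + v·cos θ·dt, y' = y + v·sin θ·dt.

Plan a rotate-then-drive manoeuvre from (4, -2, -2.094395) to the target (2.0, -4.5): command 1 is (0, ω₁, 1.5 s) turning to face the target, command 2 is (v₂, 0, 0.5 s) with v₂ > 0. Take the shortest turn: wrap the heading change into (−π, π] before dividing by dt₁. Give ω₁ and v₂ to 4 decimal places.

heading to target = atan2(-4.5−-2, 2−4) = -2.2455
Δθ = wrap(-2.2455 − -2.0944) = -0.1511; ω₁ = Δθ/dt₁ = -0.1008
distance = √((2−4)² + (-4.5−-2)²) = 3.2016; v₂ = distance/dt₂ = 6.4031

ω₁ = -0.1008, v₂ = 6.4031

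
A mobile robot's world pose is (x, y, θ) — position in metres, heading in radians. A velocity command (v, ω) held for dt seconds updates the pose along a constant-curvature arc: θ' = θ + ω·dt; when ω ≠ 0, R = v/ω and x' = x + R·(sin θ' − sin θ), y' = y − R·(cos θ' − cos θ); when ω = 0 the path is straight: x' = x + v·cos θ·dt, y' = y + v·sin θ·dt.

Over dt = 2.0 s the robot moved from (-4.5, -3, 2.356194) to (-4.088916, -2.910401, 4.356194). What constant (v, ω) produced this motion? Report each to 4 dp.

Δθ = 4.356194 − 2.356194 = 2.000000
ω = Δθ/dt = 2.000000/2.0 = 1.0000
R = Δx/(sin θ' − sin θ) = -0.2500
v = R·ω = -0.2500·1.0000 = -0.2500

v = -0.2500, ω = 1.0000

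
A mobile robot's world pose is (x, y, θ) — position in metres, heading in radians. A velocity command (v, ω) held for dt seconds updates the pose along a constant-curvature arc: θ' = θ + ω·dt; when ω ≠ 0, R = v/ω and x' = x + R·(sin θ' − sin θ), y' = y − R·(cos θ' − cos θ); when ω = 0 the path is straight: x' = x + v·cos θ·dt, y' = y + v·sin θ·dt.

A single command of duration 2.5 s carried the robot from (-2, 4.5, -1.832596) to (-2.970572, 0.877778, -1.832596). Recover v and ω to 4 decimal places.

Δθ = -1.832596 − -1.832596 = 0.000000
ω = Δθ/dt = 0.000000/2.5 = 0.0000
ω = 0 → v = (Δx·cos θ + Δy·sin θ)/dt = 1.5000

v = 1.5000, ω = 0.0000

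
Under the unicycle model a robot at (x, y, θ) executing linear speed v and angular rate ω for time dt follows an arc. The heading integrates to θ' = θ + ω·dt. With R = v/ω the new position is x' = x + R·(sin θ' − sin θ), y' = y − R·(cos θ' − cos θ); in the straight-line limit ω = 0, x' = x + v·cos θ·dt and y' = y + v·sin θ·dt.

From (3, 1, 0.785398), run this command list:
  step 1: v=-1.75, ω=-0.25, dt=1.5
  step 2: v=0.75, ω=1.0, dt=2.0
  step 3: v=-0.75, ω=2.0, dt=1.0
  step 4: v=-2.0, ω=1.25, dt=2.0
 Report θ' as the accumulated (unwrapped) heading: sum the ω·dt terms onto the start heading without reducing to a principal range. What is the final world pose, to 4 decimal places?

step 1: θ'=0.4104 (R=7.0000) → pose (0.8431, -0.4690, 0.4104)
step 2: θ'=2.4104 (R=0.7500) → pose (1.0447, 0.7770, 2.4104)
step 3: θ'=4.4104 (R=-0.3750) → pose (1.6531, 0.9446, 4.4104)
step 4: θ'=6.9104 (R=-1.6000) → pose (-0.8135, 2.7160, 6.9104)

(-0.8135, 2.7160, 6.9104)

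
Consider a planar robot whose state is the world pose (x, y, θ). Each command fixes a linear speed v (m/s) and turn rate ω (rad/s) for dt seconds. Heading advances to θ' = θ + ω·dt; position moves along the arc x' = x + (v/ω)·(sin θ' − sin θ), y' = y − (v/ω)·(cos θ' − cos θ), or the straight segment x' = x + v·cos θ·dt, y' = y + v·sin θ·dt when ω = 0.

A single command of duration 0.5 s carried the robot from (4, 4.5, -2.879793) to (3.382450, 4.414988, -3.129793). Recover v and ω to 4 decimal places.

v = 1.2500, ω = -0.5000

Δθ = -3.129793 − -2.879793 = -0.250000
ω = Δθ/dt = -0.250000/0.5 = -0.5000
R = Δx/(sin θ' − sin θ) = -2.5000
v = R·ω = -2.5000·-0.5000 = 1.2500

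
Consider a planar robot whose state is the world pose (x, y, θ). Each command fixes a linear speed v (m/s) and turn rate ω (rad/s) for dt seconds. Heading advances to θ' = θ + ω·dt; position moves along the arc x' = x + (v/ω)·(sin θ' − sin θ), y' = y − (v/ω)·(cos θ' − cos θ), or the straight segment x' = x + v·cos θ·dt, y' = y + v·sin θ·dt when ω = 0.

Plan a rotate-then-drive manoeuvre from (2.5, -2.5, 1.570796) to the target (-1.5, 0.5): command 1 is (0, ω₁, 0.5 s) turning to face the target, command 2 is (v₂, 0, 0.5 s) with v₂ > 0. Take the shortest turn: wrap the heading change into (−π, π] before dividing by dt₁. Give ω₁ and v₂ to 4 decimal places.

ω₁ = 1.8546, v₂ = 10.0000

heading to target = atan2(0.5−-2.5, -1.5−2.5) = 2.4981
Δθ = wrap(2.4981 − 1.5708) = 0.9273; ω₁ = Δθ/dt₁ = 1.8546
distance = √((-1.5−2.5)² + (0.5−-2.5)²) = 5.0000; v₂ = distance/dt₂ = 10.0000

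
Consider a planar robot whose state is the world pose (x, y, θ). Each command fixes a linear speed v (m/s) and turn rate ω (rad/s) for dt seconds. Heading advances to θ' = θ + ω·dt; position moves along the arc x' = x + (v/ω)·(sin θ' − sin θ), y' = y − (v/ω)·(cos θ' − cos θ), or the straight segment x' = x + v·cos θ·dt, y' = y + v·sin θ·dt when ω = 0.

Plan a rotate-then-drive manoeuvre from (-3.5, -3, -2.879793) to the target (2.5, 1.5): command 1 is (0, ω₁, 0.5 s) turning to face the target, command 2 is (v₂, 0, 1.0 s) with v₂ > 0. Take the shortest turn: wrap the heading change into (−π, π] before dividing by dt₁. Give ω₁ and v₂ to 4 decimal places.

heading to target = atan2(1.5−-3, 2.5−-3.5) = 0.6435
Δθ = wrap(0.6435 − -2.8798) = -2.7599; ω₁ = Δθ/dt₁ = -5.5198
distance = √((2.5−-3.5)² + (1.5−-3)²) = 7.5000; v₂ = distance/dt₂ = 7.5000

ω₁ = -5.5198, v₂ = 7.5000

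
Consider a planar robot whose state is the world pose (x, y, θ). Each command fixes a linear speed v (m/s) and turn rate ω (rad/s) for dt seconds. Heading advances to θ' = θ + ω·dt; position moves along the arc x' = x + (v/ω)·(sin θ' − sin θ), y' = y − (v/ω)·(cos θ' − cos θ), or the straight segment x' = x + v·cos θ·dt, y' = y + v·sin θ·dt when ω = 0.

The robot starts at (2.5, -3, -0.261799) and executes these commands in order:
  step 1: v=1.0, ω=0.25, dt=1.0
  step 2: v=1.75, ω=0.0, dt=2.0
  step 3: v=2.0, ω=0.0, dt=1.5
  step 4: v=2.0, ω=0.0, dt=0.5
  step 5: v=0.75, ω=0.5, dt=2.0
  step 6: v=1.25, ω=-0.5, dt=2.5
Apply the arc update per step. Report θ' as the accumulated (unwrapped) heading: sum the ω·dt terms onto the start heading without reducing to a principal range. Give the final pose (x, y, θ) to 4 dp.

step 1: θ'=-0.0118 (R=4.0000) → pose (3.4881, -3.1360, -0.0118)
step 2: θ'=-0.0118 (straight) → pose (6.9878, -3.1773, -0.0118)
step 3: θ'=-0.0118 (straight) → pose (9.9876, -3.2127, -0.0118)
step 4: θ'=-0.0118 (straight) → pose (10.9876, -3.2245, -0.0118)
step 5: θ'=0.9882 (R=1.5000) → pose (12.2578, -2.5499, 0.9882)
step 6: θ'=-0.2618 (R=-2.5000) → pose (14.9925, -1.5106, -0.2618)

(14.9925, -1.5106, -0.2618)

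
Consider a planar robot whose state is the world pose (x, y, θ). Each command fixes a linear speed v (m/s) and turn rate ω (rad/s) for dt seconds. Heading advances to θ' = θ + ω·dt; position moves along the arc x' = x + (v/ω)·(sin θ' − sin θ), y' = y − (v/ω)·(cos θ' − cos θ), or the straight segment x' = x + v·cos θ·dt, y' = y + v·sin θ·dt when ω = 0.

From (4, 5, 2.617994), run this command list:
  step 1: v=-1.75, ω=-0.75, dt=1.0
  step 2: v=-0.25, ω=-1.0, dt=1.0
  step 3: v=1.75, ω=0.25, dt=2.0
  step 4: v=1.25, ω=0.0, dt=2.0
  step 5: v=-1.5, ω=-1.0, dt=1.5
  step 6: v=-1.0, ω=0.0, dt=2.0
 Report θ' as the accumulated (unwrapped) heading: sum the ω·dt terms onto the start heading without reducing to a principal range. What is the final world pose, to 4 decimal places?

step 1: θ'=1.8680 (R=2.3333) → pose (5.0644, 3.6626, 1.8680)
step 2: θ'=0.8680 (R=0.2500) → pose (5.0161, 3.4278, 0.8680)
step 3: θ'=1.3680 (R=7.0000) → pose (6.5314, 6.5424, 1.3680)
step 4: θ'=1.3680 (straight) → pose (7.0349, 8.9911, 1.3680)
step 5: θ'=-0.1320 (R=1.5000) → pose (5.3682, 7.8063, -0.1320)
step 6: θ'=-0.1320 (straight) → pose (3.3856, 8.0696, -0.1320)

(3.3856, 8.0696, -0.1320)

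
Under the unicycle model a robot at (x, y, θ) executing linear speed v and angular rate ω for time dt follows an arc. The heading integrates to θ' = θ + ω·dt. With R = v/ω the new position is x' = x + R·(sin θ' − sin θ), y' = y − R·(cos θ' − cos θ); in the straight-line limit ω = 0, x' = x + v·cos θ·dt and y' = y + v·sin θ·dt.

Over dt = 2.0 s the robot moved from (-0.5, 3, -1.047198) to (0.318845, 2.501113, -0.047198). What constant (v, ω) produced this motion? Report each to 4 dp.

Δθ = -0.047198 − -1.047198 = 1.000000
ω = Δθ/dt = 1.000000/2.0 = 0.5000
R = Δx/(sin θ' − sin θ) = 1.0000
v = R·ω = 1.0000·0.5000 = 0.5000

v = 0.5000, ω = 0.5000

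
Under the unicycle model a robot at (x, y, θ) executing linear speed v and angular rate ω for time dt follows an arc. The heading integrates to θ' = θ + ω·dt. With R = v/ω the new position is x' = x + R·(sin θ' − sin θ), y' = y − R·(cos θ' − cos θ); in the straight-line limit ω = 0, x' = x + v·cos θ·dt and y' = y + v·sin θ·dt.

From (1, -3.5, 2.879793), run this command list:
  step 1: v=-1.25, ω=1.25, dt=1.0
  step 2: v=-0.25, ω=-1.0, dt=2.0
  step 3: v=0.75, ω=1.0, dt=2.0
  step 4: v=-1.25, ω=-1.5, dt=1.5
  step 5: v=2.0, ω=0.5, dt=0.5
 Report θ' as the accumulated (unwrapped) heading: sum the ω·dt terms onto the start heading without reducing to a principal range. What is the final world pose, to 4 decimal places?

step 1: θ'=4.1298 (R=-1.0000) → pose (2.0939, -3.0843, 4.1298)
step 2: θ'=2.1298 (R=0.2500) → pose (2.5146, -3.0892, 2.1298)
step 3: θ'=4.1298 (R=0.7500) → pose (1.2524, -3.0743, 4.1298)
step 4: θ'=1.8798 (R=0.8333) → pose (2.7422, -3.2794, 1.8798)
step 5: θ'=2.1298 (R=4.0000) → pose (2.3228, -2.3745, 2.1298)

(2.3228, -2.3745, 2.1298)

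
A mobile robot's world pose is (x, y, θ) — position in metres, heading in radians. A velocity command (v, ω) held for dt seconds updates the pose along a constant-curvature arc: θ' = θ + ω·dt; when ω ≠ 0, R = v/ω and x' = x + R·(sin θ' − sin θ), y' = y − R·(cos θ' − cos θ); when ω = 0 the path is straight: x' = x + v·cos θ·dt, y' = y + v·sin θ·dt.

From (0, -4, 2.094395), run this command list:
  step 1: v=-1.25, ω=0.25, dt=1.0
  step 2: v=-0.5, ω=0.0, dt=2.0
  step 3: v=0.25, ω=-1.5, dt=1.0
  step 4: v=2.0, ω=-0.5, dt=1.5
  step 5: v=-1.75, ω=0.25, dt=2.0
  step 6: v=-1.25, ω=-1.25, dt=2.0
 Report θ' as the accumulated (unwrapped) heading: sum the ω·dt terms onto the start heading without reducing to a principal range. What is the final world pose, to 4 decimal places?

step 1: θ'=2.3444 (R=-5.0000) → pose (0.7531, -4.9936, 2.3444)
step 2: θ'=2.3444 (straight) → pose (1.4518, -5.7090, 2.3444)
step 3: θ'=0.8444 (R=-0.1667) → pose (1.4465, -5.4818, 0.8444)
step 4: θ'=0.0944 (R=-4.0000) → pose (4.0597, -4.1564, 0.0944)
step 5: θ'=0.5944 (R=-7.0000) → pose (0.7995, -5.3258, 0.5944)
step 6: θ'=-1.9056 (R=1.0000) → pose (-0.7050, -4.1687, -1.9056)

(-0.7050, -4.1687, -1.9056)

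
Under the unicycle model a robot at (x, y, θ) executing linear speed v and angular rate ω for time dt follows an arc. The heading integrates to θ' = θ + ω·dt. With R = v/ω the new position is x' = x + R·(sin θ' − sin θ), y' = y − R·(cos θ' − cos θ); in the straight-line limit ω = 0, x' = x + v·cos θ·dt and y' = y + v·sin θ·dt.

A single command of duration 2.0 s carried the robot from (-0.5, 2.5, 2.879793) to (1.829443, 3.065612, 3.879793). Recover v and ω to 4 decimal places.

v = -1.2500, ω = 0.5000

Δθ = 3.879793 − 2.879793 = 1.000000
ω = Δθ/dt = 1.000000/2.0 = 0.5000
R = Δx/(sin θ' − sin θ) = -2.5000
v = R·ω = -2.5000·0.5000 = -1.2500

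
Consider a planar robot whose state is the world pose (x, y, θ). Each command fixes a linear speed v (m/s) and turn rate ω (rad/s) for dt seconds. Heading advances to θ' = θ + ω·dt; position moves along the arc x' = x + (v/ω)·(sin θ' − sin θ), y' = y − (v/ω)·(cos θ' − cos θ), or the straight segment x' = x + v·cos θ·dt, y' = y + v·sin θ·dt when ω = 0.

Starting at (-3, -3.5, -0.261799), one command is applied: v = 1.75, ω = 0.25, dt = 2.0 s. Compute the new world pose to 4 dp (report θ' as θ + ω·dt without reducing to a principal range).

(0.4634, -3.5409, 0.2382)

θ' = -0.2618 + 0.25·2.0 = 0.2382
R = v/ω = 1.75/0.25 = 7.0000
x' = -3 + 7.0000·(sin 0.2382 − sin -0.2618) = 0.4634
y' = -3.5 − 7.0000·(cos 0.2382 − cos -0.2618) = -3.5409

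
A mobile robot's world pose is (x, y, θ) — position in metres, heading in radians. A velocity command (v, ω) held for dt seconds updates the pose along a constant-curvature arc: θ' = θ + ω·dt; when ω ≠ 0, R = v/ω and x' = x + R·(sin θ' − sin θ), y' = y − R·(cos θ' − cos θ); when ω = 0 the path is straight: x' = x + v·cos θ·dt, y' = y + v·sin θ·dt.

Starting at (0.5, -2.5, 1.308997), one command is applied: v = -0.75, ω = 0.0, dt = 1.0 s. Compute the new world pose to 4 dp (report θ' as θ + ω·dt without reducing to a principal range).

θ' = 1.3090 + 0.0·1.0 = 1.3090
ω = 0 → straight: x' = 0.5 + -0.75·cos(1.3090)·1.0 = 0.3059
y' = -2.5 + -0.75·sin(1.3090)·1.0 = -3.2244

(0.3059, -3.2244, 1.3090)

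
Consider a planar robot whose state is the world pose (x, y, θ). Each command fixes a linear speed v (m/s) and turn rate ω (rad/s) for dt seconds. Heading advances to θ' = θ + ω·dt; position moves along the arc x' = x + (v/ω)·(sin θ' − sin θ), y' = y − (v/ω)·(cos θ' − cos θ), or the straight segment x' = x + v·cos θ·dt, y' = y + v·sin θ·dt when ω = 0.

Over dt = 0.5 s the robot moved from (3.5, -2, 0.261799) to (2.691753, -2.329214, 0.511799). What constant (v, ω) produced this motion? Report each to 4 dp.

v = -1.7500, ω = 0.5000

Δθ = 0.511799 − 0.261799 = 0.250000
ω = Δθ/dt = 0.250000/0.5 = 0.5000
R = Δx/(sin θ' − sin θ) = -3.5000
v = R·ω = -3.5000·0.5000 = -1.7500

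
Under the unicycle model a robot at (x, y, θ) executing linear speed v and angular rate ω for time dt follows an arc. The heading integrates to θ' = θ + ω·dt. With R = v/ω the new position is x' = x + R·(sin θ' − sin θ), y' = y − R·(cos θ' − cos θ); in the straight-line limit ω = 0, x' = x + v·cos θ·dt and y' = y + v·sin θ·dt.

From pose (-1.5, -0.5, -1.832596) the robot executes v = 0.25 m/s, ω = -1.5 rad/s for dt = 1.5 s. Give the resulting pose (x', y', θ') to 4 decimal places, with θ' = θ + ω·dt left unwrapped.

(-1.7957, -0.5550, -4.0826)

θ' = -1.8326 + -1.5·1.5 = -4.0826
R = v/ω = 0.25/-1.5 = -0.1667
x' = -1.5 + -0.1667·(sin -4.0826 − sin -1.8326) = -1.7957
y' = -0.5 − -0.1667·(cos -4.0826 − cos -1.8326) = -0.5550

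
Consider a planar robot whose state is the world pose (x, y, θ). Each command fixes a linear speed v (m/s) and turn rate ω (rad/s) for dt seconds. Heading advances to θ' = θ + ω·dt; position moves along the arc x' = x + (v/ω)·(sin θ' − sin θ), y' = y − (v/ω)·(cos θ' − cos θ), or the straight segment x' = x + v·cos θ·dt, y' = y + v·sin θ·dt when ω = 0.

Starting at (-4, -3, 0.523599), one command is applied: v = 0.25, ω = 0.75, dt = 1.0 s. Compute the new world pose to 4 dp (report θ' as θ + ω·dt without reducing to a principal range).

θ' = 0.5236 + 0.75·1.0 = 1.2736
R = v/ω = 0.25/0.75 = 0.3333
x' = -4 + 0.3333·(sin 1.2736 − sin 0.5236) = -3.8479
y' = -3 − 0.3333·(cos 1.2736 − cos 0.5236) = -2.8089

(-3.8479, -2.8089, 1.2736)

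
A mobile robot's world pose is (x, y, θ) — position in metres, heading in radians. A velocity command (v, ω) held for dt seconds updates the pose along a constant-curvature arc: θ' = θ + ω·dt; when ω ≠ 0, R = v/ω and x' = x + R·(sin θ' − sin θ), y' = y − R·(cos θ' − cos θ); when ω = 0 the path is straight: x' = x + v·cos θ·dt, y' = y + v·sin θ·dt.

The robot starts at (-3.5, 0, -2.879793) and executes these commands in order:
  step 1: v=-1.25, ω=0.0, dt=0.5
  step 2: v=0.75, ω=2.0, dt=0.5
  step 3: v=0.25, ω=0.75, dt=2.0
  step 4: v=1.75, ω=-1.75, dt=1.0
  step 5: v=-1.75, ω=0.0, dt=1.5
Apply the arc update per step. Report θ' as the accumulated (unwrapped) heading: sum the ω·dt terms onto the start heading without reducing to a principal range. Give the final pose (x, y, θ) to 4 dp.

step 1: θ'=-2.8798 (straight) → pose (-2.8963, 0.1618, -2.8798)
step 2: θ'=-1.8798 (R=0.3750) → pose (-3.1565, -0.0864, -1.8798)
step 3: θ'=-0.3798 (R=0.3333) → pose (-2.9625, -0.4974, -0.3798)
step 4: θ'=-2.1298 (R=-1.0000) → pose (-2.4854, -1.9564, -2.1298)
step 5: θ'=-2.1298 (straight) → pose (-1.0933, 0.2690, -2.1298)

(-1.0933, 0.2690, -2.1298)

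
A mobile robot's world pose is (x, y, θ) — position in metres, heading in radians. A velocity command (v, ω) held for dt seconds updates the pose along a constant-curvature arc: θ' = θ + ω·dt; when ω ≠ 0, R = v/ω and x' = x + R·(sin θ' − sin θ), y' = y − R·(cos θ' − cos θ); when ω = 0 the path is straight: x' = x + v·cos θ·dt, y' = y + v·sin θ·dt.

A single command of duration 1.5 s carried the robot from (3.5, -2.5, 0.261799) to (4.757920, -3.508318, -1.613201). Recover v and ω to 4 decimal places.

Δθ = -1.613201 − 0.261799 = -1.875000
ω = Δθ/dt = -1.875000/1.5 = -1.2500
R = Δx/(sin θ' − sin θ) = -1.0000
v = R·ω = -1.0000·-1.2500 = 1.2500

v = 1.2500, ω = -1.2500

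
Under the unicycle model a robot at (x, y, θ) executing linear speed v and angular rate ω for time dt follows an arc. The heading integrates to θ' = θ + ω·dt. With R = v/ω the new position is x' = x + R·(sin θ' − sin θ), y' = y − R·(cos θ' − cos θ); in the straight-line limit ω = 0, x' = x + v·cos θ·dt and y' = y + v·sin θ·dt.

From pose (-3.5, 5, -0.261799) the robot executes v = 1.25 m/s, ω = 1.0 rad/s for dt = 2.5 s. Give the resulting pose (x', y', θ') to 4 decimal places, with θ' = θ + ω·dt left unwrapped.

θ' = -0.2618 + 1.0·2.5 = 2.2382
R = v/ω = 1.25/1.0 = 1.2500
x' = -3.5 + 1.2500·(sin 2.2382 − sin -0.2618) = -2.1947
y' = 5 − 1.2500·(cos 2.2382 − cos -0.2618) = 6.9811

(-2.1947, 6.9811, 2.2382)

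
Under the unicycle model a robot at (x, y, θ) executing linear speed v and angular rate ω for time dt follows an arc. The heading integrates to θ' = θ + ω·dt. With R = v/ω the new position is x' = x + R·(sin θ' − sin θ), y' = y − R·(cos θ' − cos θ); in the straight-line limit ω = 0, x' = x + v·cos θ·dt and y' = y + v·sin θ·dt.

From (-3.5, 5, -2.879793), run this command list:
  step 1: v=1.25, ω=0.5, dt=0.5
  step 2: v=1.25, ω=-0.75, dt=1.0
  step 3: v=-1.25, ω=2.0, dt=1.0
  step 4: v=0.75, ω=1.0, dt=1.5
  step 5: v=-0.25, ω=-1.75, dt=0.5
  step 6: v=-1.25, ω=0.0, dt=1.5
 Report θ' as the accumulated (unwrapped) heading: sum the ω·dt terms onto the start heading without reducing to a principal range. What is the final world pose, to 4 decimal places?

step 1: θ'=-2.6298 (R=2.5000) → pose (-4.0773, 4.7648, -2.6298)
step 2: θ'=-3.3798 (R=-1.6667) → pose (-5.2868, 4.5983, -3.3798)
step 3: θ'=-1.3798 (R=-0.6250) → pose (-4.5257, 5.3244, -1.3798)
step 4: θ'=0.1202 (R=0.7500) → pose (-3.6994, 4.7221, 0.1202)
step 5: θ'=-0.7548 (R=0.1429) → pose (-3.8144, 4.7599, -0.7548)
step 6: θ'=-0.7548 (straight) → pose (-5.1802, 6.0445, -0.7548)

(-5.1802, 6.0445, -0.7548)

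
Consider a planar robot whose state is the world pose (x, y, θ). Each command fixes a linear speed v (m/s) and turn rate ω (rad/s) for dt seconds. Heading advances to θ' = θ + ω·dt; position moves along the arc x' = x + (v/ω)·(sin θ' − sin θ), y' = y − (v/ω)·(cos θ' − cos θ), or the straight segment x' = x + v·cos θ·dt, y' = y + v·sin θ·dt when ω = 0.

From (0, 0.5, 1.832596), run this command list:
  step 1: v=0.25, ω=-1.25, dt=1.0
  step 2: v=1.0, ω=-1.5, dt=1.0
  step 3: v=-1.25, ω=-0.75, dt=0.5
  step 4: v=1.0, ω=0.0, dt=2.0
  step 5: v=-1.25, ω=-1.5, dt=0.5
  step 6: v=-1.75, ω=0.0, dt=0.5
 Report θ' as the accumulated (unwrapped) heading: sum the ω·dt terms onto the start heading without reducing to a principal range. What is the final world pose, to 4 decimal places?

step 1: θ'=0.5826 (R=-0.2000) → pose (0.0831, 0.7188, 0.5826)
step 2: θ'=-0.9174 (R=-0.6667) → pose (0.9793, 0.5673, -0.9174)
step 3: θ'=-1.2924 (R=1.6667) → pose (0.7002, 1.1225, -1.2924)
step 4: θ'=-1.2924 (straight) → pose (1.2498, -0.8005, -1.2924)
step 5: θ'=-2.0424 (R=0.8333) → pose (1.3087, -0.1929, -2.0424)
step 6: θ'=-2.0424 (straight) → pose (1.7062, 0.5866, -2.0424)

(1.7062, 0.5866, -2.0424)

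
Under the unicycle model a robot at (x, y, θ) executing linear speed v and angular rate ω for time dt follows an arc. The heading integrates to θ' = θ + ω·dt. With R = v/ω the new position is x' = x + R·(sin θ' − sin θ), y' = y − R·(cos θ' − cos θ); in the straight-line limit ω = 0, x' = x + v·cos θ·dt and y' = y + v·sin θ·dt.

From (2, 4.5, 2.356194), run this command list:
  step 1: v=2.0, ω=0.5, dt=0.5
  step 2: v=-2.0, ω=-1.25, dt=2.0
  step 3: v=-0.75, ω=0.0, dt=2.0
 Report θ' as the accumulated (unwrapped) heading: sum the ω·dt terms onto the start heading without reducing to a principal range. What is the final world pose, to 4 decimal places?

step 1: θ'=2.6062 (R=4.0000) → pose (1.2123, 5.1118, 2.6062)
step 2: θ'=0.1062 (R=1.6000) → pose (0.5656, 2.1447, 0.1062)
step 3: θ'=0.1062 (straight) → pose (-0.9259, 1.9858, 0.1062)

(-0.9259, 1.9858, 0.1062)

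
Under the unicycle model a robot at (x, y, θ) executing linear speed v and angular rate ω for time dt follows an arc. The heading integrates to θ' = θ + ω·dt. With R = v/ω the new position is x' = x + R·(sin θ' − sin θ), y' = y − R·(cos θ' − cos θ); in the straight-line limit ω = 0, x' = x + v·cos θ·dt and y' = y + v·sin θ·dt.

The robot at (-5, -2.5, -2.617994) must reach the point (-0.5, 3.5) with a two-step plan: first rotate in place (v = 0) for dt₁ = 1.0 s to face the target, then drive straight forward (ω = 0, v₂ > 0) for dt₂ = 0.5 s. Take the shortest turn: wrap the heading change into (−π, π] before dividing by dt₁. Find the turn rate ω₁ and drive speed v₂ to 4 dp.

ω₁ = -2.7379, v₂ = 15.0000

heading to target = atan2(3.5−-2.5, -0.5−-5) = 0.9273
Δθ = wrap(0.9273 − -2.6180) = -2.7379; ω₁ = Δθ/dt₁ = -2.7379
distance = √((-0.5−-5)² + (3.5−-2.5)²) = 7.5000; v₂ = distance/dt₂ = 15.0000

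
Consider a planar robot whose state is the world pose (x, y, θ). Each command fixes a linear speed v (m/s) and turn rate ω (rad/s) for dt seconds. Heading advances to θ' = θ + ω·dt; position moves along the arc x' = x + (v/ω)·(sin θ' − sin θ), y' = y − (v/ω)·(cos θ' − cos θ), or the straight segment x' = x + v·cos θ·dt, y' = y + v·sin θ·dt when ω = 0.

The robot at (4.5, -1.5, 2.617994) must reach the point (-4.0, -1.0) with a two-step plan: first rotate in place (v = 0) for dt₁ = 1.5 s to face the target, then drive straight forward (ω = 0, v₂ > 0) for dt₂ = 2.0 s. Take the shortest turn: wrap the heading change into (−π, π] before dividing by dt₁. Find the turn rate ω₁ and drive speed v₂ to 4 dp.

ω₁ = 0.3099, v₂ = 4.2573

heading to target = atan2(-1−-1.5, -4−4.5) = 3.0828
Δθ = wrap(3.0828 − 2.6180) = 0.4648; ω₁ = Δθ/dt₁ = 0.3099
distance = √((-4−4.5)² + (-1−-1.5)²) = 8.5147; v₂ = distance/dt₂ = 4.2573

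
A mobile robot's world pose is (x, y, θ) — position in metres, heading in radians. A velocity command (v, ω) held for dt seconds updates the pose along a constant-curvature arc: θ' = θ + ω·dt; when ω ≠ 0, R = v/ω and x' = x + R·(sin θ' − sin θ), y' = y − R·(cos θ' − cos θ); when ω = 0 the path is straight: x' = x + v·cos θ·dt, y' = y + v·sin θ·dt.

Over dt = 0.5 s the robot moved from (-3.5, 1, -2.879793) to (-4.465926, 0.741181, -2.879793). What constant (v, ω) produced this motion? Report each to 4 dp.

v = 2.0000, ω = 0.0000

Δθ = -2.879793 − -2.879793 = 0.000000
ω = Δθ/dt = 0.000000/0.5 = 0.0000
ω = 0 → v = (Δx·cos θ + Δy·sin θ)/dt = 2.0000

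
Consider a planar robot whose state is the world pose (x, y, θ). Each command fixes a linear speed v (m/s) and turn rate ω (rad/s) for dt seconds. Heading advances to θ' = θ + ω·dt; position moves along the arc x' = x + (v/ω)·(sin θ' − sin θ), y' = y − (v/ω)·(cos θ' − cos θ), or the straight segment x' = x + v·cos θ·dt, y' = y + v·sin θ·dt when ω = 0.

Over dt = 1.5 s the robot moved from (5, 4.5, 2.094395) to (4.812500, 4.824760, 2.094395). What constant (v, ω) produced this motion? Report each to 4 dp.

v = 0.2500, ω = 0.0000

Δθ = 2.094395 − 2.094395 = 0.000000
ω = Δθ/dt = 0.000000/1.5 = 0.0000
ω = 0 → v = (Δx·cos θ + Δy·sin θ)/dt = 0.2500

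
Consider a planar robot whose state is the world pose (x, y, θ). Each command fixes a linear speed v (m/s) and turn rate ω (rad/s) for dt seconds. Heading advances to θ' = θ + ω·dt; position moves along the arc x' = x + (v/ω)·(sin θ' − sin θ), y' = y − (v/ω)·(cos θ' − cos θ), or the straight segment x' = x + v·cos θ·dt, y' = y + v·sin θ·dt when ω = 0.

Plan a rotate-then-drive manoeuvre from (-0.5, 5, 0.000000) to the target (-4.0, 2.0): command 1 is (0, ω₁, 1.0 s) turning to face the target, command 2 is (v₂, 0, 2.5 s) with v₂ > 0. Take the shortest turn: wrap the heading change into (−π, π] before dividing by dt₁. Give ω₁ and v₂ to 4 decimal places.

ω₁ = -2.4330, v₂ = 1.8439

heading to target = atan2(2−5, -4−-0.5) = -2.4330
Δθ = wrap(-2.4330 − 0.0000) = -2.4330; ω₁ = Δθ/dt₁ = -2.4330
distance = √((-4−-0.5)² + (2−5)²) = 4.6098; v₂ = distance/dt₂ = 1.8439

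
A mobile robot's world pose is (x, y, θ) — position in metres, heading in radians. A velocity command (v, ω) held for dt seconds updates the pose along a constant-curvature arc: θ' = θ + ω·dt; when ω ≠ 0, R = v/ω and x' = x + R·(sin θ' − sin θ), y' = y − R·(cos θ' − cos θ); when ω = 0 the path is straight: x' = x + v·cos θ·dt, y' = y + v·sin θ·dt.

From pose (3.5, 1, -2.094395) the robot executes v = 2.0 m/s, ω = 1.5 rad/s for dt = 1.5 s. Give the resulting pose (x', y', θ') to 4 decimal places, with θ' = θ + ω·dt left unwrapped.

(4.8613, -0.9839, 0.1556)

θ' = -2.0944 + 1.5·1.5 = 0.1556
R = v/ω = 2.0/1.5 = 1.3333
x' = 3.5 + 1.3333·(sin 0.1556 − sin -2.0944) = 4.8613
y' = 1 − 1.3333·(cos 0.1556 − cos -2.0944) = -0.9839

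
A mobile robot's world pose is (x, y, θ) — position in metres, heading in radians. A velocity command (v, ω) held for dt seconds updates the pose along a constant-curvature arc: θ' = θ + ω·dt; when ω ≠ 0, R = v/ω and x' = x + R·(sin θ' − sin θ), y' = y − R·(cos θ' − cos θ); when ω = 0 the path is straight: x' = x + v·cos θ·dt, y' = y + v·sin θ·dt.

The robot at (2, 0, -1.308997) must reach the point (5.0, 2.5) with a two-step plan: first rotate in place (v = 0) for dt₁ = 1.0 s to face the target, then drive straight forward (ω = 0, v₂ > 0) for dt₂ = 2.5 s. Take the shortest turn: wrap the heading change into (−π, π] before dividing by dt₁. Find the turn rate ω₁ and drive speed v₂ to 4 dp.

ω₁ = 2.0037, v₂ = 1.5620

heading to target = atan2(2.5−0, 5−2) = 0.6947
Δθ = wrap(0.6947 − -1.3090) = 2.0037; ω₁ = Δθ/dt₁ = 2.0037
distance = √((5−2)² + (2.5−0)²) = 3.9051; v₂ = distance/dt₂ = 1.5620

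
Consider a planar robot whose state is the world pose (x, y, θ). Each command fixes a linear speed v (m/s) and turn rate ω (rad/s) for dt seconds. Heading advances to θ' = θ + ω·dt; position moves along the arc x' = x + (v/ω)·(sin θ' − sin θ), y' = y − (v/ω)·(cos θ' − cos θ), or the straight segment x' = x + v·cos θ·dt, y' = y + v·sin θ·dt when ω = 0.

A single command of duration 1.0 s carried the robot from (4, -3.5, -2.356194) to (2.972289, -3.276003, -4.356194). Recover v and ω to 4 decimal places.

v = 1.2500, ω = -2.0000

Δθ = -4.356194 − -2.356194 = -2.000000
ω = Δθ/dt = -2.000000/1.0 = -2.0000
R = Δx/(sin θ' − sin θ) = -0.6250
v = R·ω = -0.6250·-2.0000 = 1.2500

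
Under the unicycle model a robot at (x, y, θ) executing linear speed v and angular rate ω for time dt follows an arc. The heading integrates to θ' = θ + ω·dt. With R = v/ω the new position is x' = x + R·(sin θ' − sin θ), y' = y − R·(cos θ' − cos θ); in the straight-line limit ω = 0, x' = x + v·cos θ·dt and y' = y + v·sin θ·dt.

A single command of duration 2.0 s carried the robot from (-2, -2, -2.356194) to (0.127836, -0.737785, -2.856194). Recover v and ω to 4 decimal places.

Δθ = -2.856194 − -2.356194 = -0.500000
ω = Δθ/dt = -0.500000/2.0 = -0.2500
R = Δx/(sin θ' − sin θ) = 5.0000
v = R·ω = 5.0000·-0.2500 = -1.2500

v = -1.2500, ω = -0.2500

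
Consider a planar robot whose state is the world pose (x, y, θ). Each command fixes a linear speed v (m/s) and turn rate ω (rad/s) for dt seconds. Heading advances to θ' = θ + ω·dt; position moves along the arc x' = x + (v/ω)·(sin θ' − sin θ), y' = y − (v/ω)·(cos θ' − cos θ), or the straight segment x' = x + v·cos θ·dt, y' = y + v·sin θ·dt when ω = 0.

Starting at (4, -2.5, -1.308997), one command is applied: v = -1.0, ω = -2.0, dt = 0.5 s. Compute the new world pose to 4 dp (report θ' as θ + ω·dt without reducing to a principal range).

θ' = -1.3090 + -2.0·0.5 = -2.3090
R = v/ω = -1.0/-2.0 = 0.5000
x' = 4 + 0.5000·(sin -2.3090 − sin -1.3090) = 4.1131
y' = -2.5 − 0.5000·(cos -2.3090 − cos -1.3090) = -2.0341

(4.1131, -2.0341, -2.3090)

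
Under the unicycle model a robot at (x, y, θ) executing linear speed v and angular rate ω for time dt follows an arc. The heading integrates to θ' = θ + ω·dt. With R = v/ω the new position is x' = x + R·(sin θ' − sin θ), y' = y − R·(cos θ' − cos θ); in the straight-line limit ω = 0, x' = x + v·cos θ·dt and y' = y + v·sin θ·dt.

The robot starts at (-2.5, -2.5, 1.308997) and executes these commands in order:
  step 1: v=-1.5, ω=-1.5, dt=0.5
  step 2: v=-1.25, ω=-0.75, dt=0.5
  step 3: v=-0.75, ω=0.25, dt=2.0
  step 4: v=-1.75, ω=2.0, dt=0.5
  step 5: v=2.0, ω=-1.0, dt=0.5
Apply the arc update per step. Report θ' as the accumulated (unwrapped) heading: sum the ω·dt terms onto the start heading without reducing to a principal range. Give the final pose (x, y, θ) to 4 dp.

(-5.0429, -3.7354, 1.1840)

step 1: θ'=0.5590 (R=1.0000) → pose (-2.9356, -3.0890, 0.5590)
step 2: θ'=0.1840 (R=1.6667) → pose (-3.5145, -3.3145, 0.1840)
step 3: θ'=0.6840 (R=-3.0000) → pose (-4.8614, -3.9387, 0.6840)
step 4: θ'=1.6840 (R=-0.8750) → pose (-5.1778, -4.7157, 1.6840)
step 5: θ'=1.1840 (R=-2.0000) → pose (-5.0429, -3.7354, 1.1840)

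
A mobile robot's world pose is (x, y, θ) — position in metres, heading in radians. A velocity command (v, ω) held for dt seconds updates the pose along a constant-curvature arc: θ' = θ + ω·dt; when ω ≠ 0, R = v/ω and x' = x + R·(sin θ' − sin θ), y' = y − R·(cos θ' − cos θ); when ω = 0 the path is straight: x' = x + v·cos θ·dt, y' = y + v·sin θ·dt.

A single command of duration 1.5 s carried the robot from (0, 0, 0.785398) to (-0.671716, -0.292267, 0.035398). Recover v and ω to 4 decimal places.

Δθ = 0.035398 − 0.785398 = -0.750000
ω = Δθ/dt = -0.750000/1.5 = -0.5000
R = Δx/(sin θ' − sin θ) = 1.0000
v = R·ω = 1.0000·-0.5000 = -0.5000

v = -0.5000, ω = -0.5000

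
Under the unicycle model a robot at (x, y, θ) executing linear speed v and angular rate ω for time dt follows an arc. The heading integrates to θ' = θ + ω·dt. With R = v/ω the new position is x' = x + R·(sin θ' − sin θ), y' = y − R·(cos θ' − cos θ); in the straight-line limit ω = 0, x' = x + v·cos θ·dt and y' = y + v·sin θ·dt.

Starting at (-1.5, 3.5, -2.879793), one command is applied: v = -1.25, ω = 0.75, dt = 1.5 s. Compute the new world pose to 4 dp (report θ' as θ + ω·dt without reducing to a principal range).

θ' = -2.8798 + 0.75·1.5 = -1.7548
R = v/ω = -1.25/0.75 = -1.6667
x' = -1.5 + -1.6667·(sin -1.7548 − sin -2.8798) = -0.2928
y' = 3.5 − -1.6667·(cos -1.7548 − cos -2.8798) = 4.8049

(-0.2928, 4.8049, -1.7548)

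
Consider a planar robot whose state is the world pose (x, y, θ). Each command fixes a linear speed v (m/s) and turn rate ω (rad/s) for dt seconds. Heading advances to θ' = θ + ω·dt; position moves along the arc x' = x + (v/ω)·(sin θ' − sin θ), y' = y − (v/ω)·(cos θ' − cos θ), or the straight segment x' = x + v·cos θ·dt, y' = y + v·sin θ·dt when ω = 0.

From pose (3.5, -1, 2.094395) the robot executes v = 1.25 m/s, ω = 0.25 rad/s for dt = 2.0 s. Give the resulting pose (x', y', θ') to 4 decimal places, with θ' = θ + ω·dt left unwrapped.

θ' = 2.0944 + 0.25·2.0 = 2.5944
R = v/ω = 1.25/0.25 = 5.0000
x' = 3.5 + 5.0000·(sin 2.5944 − sin 2.0944) = 1.7714
y' = -1 − 5.0000·(cos 2.5944 − cos 2.0944) = 0.7699

(1.7714, 0.7699, 2.5944)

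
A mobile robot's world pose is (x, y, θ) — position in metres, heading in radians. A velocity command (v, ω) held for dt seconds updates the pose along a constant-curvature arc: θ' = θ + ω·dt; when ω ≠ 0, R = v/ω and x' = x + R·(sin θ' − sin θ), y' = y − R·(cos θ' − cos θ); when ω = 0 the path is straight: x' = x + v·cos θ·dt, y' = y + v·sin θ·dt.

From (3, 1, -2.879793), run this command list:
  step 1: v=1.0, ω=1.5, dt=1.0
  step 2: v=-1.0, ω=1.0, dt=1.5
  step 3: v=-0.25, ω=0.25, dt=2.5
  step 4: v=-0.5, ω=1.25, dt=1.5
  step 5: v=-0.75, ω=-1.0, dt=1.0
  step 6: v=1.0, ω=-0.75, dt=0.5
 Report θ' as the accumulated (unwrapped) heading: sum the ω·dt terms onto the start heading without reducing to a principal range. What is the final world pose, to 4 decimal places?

(1.3740, 0.0128, 1.2452)

step 1: θ'=-1.3798 (R=0.6667) → pose (2.5180, 0.2295, -1.3798)
step 2: θ'=0.1202 (R=-1.0000) → pose (1.4163, 1.0324, 0.1202)
step 3: θ'=0.7452 (R=-1.0000) → pose (0.8581, 0.7746, 0.7452)
step 4: θ'=2.6202 (R=-0.4000) → pose (0.9301, 0.1338, 2.6202)
step 5: θ'=1.6202 (R=0.7500) → pose (1.3056, -0.4795, 1.6202)
step 6: θ'=1.2452 (R=-1.3333) → pose (1.3740, 0.0128, 1.2452)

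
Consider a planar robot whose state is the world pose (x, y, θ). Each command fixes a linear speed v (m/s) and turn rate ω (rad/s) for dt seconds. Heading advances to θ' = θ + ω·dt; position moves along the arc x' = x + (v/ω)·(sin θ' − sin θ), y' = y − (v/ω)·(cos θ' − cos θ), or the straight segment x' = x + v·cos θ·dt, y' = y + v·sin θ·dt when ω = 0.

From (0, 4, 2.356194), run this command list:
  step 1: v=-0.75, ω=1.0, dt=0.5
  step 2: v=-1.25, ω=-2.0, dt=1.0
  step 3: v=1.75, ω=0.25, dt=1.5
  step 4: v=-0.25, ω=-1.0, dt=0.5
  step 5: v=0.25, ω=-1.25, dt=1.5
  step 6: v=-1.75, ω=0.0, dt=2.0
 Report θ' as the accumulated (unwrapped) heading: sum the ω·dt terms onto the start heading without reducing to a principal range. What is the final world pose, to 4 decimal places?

step 1: θ'=2.8562 (R=-0.7500) → pose (0.3192, 3.8107, 2.8562)
step 2: θ'=0.8562 (R=0.6250) → pose (0.6153, 2.8014, 0.8562)
step 3: θ'=1.2312 (R=7.0000) → pose (1.9280, 5.0568, 1.2312)
step 4: θ'=0.7312 (R=0.2500) → pose (1.8593, 4.9540, 0.7312)
step 5: θ'=-1.1438 (R=-0.2000) → pose (2.1749, 4.8879, -1.1438)
step 6: θ'=-1.1438 (straight) → pose (0.7254, 8.0737, -1.1438)

(0.7254, 8.0737, -1.1438)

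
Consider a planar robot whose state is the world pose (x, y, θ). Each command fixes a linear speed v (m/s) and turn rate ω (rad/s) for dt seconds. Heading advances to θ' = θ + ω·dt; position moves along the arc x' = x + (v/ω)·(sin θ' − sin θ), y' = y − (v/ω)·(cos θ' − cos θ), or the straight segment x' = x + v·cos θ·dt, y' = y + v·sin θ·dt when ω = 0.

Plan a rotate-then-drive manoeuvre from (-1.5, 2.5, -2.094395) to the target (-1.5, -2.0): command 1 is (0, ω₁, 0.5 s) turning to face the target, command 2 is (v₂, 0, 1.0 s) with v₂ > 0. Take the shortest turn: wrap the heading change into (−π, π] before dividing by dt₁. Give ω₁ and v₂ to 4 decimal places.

heading to target = atan2(-2−2.5, -1.5−-1.5) = -1.5708
Δθ = wrap(-1.5708 − -2.0944) = 0.5236; ω₁ = Δθ/dt₁ = 1.0472
distance = √((-1.5−-1.5)² + (-2−2.5)²) = 4.5000; v₂ = distance/dt₂ = 4.5000

ω₁ = 1.0472, v₂ = 4.5000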